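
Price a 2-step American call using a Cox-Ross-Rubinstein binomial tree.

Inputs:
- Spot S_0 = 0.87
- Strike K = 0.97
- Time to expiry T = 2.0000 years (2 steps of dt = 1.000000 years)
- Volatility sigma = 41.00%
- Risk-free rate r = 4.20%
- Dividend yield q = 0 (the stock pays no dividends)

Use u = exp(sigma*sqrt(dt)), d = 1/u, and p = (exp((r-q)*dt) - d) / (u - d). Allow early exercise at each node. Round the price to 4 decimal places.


Answer: Price = V(0,0) = 0.1870

Derivation:
dt = T/N = 1.000000
u = exp(sigma*sqrt(dt)) = 1.506818; d = 1/u = 0.663650
p = (exp((r-q)*dt) - d) / (u - d) = 0.449785
Discount per step: exp(-r*dt) = 0.958870
Stock lattice S(k, i) with i counting down-moves:
  k=0: S(0,0) = 0.8700
  k=1: S(1,0) = 1.3109; S(1,1) = 0.5774
  k=2: S(2,0) = 1.9753; S(2,1) = 0.8700; S(2,2) = 0.3832
Terminal payoffs V(N, i) = max(S_T - K, 0):
  V(2,0) = 1.005335; V(2,1) = 0.000000; V(2,2) = 0.000000
Backward induction: V(k, i) = exp(-r*dt) * [p * V(k+1, i) + (1-p) * V(k+1, i+1)]; then take max(V_cont, immediate exercise) for American.
  V(1,0) = exp(-r*dt) * [p*1.005335 + (1-p)*0.000000] = 0.433586; exercise = 0.340931; V(1,0) = max -> 0.433586
  V(1,1) = exp(-r*dt) * [p*0.000000 + (1-p)*0.000000] = 0.000000; exercise = 0.000000; V(1,1) = max -> 0.000000
  V(0,0) = exp(-r*dt) * [p*0.433586 + (1-p)*0.000000] = 0.186999; exercise = 0.000000; V(0,0) = max -> 0.186999


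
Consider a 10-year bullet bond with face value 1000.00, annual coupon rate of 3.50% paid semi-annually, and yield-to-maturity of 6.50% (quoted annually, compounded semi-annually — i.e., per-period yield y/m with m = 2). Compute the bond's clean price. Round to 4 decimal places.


Answer: Price = 781.9098

Derivation:
Coupon per period c = face * coupon_rate / m = 17.500000
Periods per year m = 2; per-period yield y/m = 0.032500
Number of cashflows N = 20
Cashflows (t years, CF_t, discount factor 1/(1+y/m)^(m*t), PV):
  t = 0.5000: CF_t = 17.500000, DF = 0.968523, PV = 16.949153
  t = 1.0000: CF_t = 17.500000, DF = 0.938037, PV = 16.415644
  t = 1.5000: CF_t = 17.500000, DF = 0.908510, PV = 15.898929
  t = 2.0000: CF_t = 17.500000, DF = 0.879913, PV = 15.398478
  t = 2.5000: CF_t = 17.500000, DF = 0.852216, PV = 14.913781
  t = 3.0000: CF_t = 17.500000, DF = 0.825391, PV = 14.444339
  t = 3.5000: CF_t = 17.500000, DF = 0.799410, PV = 13.989675
  t = 4.0000: CF_t = 17.500000, DF = 0.774247, PV = 13.549322
  t = 4.5000: CF_t = 17.500000, DF = 0.749876, PV = 13.122830
  t = 5.0000: CF_t = 17.500000, DF = 0.726272, PV = 12.709763
  t = 5.5000: CF_t = 17.500000, DF = 0.703411, PV = 12.309698
  t = 6.0000: CF_t = 17.500000, DF = 0.681270, PV = 11.922225
  t = 6.5000: CF_t = 17.500000, DF = 0.659826, PV = 11.546949
  t = 7.0000: CF_t = 17.500000, DF = 0.639056, PV = 11.183486
  t = 7.5000: CF_t = 17.500000, DF = 0.618941, PV = 10.831464
  t = 8.0000: CF_t = 17.500000, DF = 0.599458, PV = 10.490522
  t = 8.5000: CF_t = 17.500000, DF = 0.580589, PV = 10.160312
  t = 9.0000: CF_t = 17.500000, DF = 0.562314, PV = 9.840495
  t = 9.5000: CF_t = 17.500000, DF = 0.544614, PV = 9.530746
  t = 10.0000: CF_t = 1017.500000, DF = 0.527471, PV = 536.701997
Price P = sum_t PV_t = 781.909808


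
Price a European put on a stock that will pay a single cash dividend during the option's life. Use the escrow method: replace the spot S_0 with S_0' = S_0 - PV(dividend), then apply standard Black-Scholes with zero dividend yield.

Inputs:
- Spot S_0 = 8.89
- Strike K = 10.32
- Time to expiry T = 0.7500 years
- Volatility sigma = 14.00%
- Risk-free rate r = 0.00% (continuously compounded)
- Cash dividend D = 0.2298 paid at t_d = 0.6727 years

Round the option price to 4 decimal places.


PV(D) = D * exp(-r * t_d) = 0.2298 * 1.00000000 = 0.22980000
S_0' = S_0 - PV(D) = 8.8900 - 0.22980000 = 8.66020000
d1 = (ln(S_0'/K) + (r + sigma^2/2)*T) / (sigma*sqrt(T)) = -1.38560718
d2 = d1 - sigma*sqrt(T) = -1.50685074
exp(-rT) = 1.00000000
N(-d1) = 0.91706656; N(-d2) = 0.93407554
P = K * exp(-rT) * N(-d2) - S_0' * N(-d1) = 10.3200 * 1.00000000 * 0.93407554 - 8.66020000 * 0.91706656 = 1.6977

Answer: Price = 1.6977


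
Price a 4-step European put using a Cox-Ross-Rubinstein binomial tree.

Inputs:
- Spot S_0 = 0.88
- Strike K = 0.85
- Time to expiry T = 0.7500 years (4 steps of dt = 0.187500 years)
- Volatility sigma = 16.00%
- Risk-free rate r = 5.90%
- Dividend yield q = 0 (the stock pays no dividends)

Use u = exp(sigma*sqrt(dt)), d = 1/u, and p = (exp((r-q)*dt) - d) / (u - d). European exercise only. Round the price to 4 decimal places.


Answer: Price = V(0,0) = 0.0215

Derivation:
dt = T/N = 0.187500
u = exp(sigma*sqrt(dt)) = 1.071738; d = 1/u = 0.933063
p = (exp((r-q)*dt) - d) / (u - d) = 0.562902
Discount per step: exp(-r*dt) = 0.988998
Stock lattice S(k, i) with i counting down-moves:
  k=0: S(0,0) = 0.8800
  k=1: S(1,0) = 0.9431; S(1,1) = 0.8211
  k=2: S(2,0) = 1.0108; S(2,1) = 0.8800; S(2,2) = 0.7661
  k=3: S(3,0) = 1.0833; S(3,1) = 0.9431; S(3,2) = 0.8211; S(3,3) = 0.7149
  k=4: S(4,0) = 1.1610; S(4,1) = 1.0108; S(4,2) = 0.8800; S(4,3) = 0.7661; S(4,4) = 0.6670
Terminal payoffs V(N, i) = max(K - S_T, 0):
  V(4,0) = 0.000000; V(4,1) = 0.000000; V(4,2) = 0.000000; V(4,3) = 0.083865; V(4,4) = 0.182998
Backward induction: V(k, i) = exp(-r*dt) * [p * V(k+1, i) + (1-p) * V(k+1, i+1)].
  V(3,0) = exp(-r*dt) * [p*0.000000 + (1-p)*0.000000] = 0.000000
  V(3,1) = exp(-r*dt) * [p*0.000000 + (1-p)*0.000000] = 0.000000
  V(3,2) = exp(-r*dt) * [p*0.000000 + (1-p)*0.083865] = 0.036254
  V(3,3) = exp(-r*dt) * [p*0.083865 + (1-p)*0.182998] = 0.125796
  V(2,0) = exp(-r*dt) * [p*0.000000 + (1-p)*0.000000] = 0.000000
  V(2,1) = exp(-r*dt) * [p*0.000000 + (1-p)*0.036254] = 0.015672
  V(2,2) = exp(-r*dt) * [p*0.036254 + (1-p)*0.125796] = 0.074563
  V(1,0) = exp(-r*dt) * [p*0.000000 + (1-p)*0.015672] = 0.006775
  V(1,1) = exp(-r*dt) * [p*0.015672 + (1-p)*0.074563] = 0.040958
  V(0,0) = exp(-r*dt) * [p*0.006775 + (1-p)*0.040958] = 0.021477


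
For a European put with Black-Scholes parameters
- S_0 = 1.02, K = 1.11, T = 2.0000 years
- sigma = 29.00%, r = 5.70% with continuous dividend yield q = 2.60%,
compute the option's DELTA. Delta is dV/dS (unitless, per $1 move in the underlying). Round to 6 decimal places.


d1 = 0.1500593043; d2 = -0.2600626288
phi(d1) = 0.3944758211; exp(-qT) = 0.9493288668; exp(-rT) = 0.8922579559
N(-d1) = 0.4403589134
Delta = -exp(-qT) * N(-d1) = -0.9493288668 * 0.4403589134 = -0.418045

Answer: Delta = -0.418045


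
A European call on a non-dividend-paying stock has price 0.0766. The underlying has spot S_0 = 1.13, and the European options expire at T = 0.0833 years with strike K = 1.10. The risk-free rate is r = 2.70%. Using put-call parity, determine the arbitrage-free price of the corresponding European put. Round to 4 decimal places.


Put-call parity: C - P = S_0 * exp(-qT) - K * exp(-rT).
S_0 * exp(-qT) = 1.1300 * 1.00000000 = 1.13000000
K * exp(-rT) = 1.1000 * 0.99775343 = 1.09752877
P = C - S*exp(-qT) + K*exp(-rT)
P = 0.0766 - 1.13000000 + 1.09752877 = 0.0441

Answer: Put price = 0.0441


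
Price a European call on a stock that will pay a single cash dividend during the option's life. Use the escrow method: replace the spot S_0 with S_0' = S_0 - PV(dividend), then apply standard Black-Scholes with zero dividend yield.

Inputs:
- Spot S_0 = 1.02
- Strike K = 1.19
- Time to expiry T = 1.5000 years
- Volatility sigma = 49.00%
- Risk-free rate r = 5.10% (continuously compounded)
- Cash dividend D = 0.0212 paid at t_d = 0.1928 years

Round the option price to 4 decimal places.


PV(D) = D * exp(-r * t_d) = 0.0212 * 0.99021538 = 0.02099257
S_0' = S_0 - PV(D) = 1.0200 - 0.02099257 = 0.99900743
d1 = (ln(S_0'/K) + (r + sigma^2/2)*T) / (sigma*sqrt(T)) = 0.13601939
d2 = d1 - sigma*sqrt(T) = -0.46410560
exp(-rT) = 0.92635291
N(d1) = 0.55409702; N(d2) = 0.32128605
C = S_0' * N(d1) - K * exp(-rT) * N(d2) = 0.99900743 * 0.55409702 - 1.1900 * 0.92635291 * 0.32128605 = 0.1994

Answer: Price = 0.1994


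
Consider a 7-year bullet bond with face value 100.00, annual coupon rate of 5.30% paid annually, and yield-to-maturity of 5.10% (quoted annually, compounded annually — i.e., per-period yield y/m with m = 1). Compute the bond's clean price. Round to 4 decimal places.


Coupon per period c = face * coupon_rate / m = 5.300000
Periods per year m = 1; per-period yield y/m = 0.051000
Number of cashflows N = 7
Cashflows (t years, CF_t, discount factor 1/(1+y/m)^(m*t), PV):
  t = 1.0000: CF_t = 5.300000, DF = 0.951475, PV = 5.042816
  t = 2.0000: CF_t = 5.300000, DF = 0.905304, PV = 4.798113
  t = 3.0000: CF_t = 5.300000, DF = 0.861374, PV = 4.565283
  t = 4.0000: CF_t = 5.300000, DF = 0.819576, PV = 4.343752
  t = 5.0000: CF_t = 5.300000, DF = 0.779806, PV = 4.132970
  t = 6.0000: CF_t = 5.300000, DF = 0.741965, PV = 3.932417
  t = 7.0000: CF_t = 105.300000, DF = 0.705961, PV = 74.337741
Price P = sum_t PV_t = 101.153092

Answer: Price = 101.1531


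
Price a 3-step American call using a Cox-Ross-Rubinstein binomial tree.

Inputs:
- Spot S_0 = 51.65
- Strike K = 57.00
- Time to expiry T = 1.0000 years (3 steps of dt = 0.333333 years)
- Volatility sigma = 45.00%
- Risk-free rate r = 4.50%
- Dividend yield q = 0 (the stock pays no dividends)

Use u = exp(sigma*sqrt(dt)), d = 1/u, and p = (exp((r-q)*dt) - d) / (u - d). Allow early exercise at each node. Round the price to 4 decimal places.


Answer: Price = V(0,0) = 8.6188

Derivation:
dt = T/N = 0.333333
u = exp(sigma*sqrt(dt)) = 1.296681; d = 1/u = 0.771200
p = (exp((r-q)*dt) - d) / (u - d) = 0.464171
Discount per step: exp(-r*dt) = 0.985112
Stock lattice S(k, i) with i counting down-moves:
  k=0: S(0,0) = 51.6500
  k=1: S(1,0) = 66.9736; S(1,1) = 39.8325
  k=2: S(2,0) = 86.8433; S(2,1) = 51.6500; S(2,2) = 30.7188
  k=3: S(3,0) = 112.6080; S(3,1) = 66.9736; S(3,2) = 39.8325; S(3,3) = 23.6903
Terminal payoffs V(N, i) = max(S_T - K, 0):
  V(3,0) = 55.608034; V(3,1) = 9.973553; V(3,2) = 0.000000; V(3,3) = 0.000000
Backward induction: V(k, i) = exp(-r*dt) * [p * V(k+1, i) + (1-p) * V(k+1, i+1)]; then take max(V_cont, immediate exercise) for American.
  V(2,0) = exp(-r*dt) * [p*55.608034 + (1-p)*9.973553] = 30.691927; exercise = 29.843308; V(2,0) = max -> 30.691927
  V(2,1) = exp(-r*dt) * [p*9.973553 + (1-p)*0.000000] = 4.560515; exercise = 0.000000; V(2,1) = max -> 4.560515
  V(2,2) = exp(-r*dt) * [p*0.000000 + (1-p)*0.000000] = 0.000000; exercise = 0.000000; V(2,2) = max -> 0.000000
  V(1,0) = exp(-r*dt) * [p*30.691927 + (1-p)*4.560515] = 16.441490; exercise = 9.973553; V(1,0) = max -> 16.441490
  V(1,1) = exp(-r*dt) * [p*4.560515 + (1-p)*0.000000] = 2.085345; exercise = 0.000000; V(1,1) = max -> 2.085345
  V(0,0) = exp(-r*dt) * [p*16.441490 + (1-p)*2.085345] = 8.618801; exercise = 0.000000; V(0,0) = max -> 8.618801


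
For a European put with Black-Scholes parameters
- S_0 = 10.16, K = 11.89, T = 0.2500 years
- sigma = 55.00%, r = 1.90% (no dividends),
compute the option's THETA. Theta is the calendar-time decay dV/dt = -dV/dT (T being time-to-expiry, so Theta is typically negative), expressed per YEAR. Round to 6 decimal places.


Answer: Theta = -1.873773

Derivation:
d1 = -0.4170064311; d2 = -0.6920064311
phi(d1) = 0.3657205671; exp(-qT) = 1.0000000000; exp(-rT) = 0.9952612634
Theta = -S*exp(-qT)*phi(d1)*sigma/(2*sqrt(T)) + r*K*exp(-rT)*N(-d2) - q*S*exp(-qT)*N(-d1)
N(-d1) = 0.6616631481; N(-d2) = 0.7555333548; sqrt(T) = 0.5000000000
Term 1 = -10.1600 * 1.0000000000 * 0.3657205671 * 0.5500 / (2 * 0.5000000000) = -2.0436465290
Term 2 = 0.0190 * 11.8900 * 0.9952612634 * 0.7555333548 = 0.1698737206
Term 3 = 0 (no dividend yield, q = 0)
Theta = -2.0436465290 + (0.1698737206) + (0.0000000000) = -1.873773


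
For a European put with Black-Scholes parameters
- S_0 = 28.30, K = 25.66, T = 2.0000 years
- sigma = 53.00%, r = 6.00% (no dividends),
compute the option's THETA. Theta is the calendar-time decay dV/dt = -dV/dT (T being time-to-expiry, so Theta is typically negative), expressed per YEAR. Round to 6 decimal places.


Answer: Theta = -0.966847

Derivation:
d1 = 0.6655188235; d2 = -0.0840143646
phi(d1) = 0.3196923393; exp(-qT) = 1.0000000000; exp(-rT) = 0.8869204367
Theta = -S*exp(-qT)*phi(d1)*sigma/(2*sqrt(T)) + r*K*exp(-rT)*N(-d2) - q*S*exp(-qT)*N(-d1)
N(-d1) = 0.2528593540; N(-d2) = 0.5334774946; sqrt(T) = 1.4142135624
Term 1 = -28.3000 * 1.0000000000 * 0.3196923393 * 0.5300 / (2 * 1.4142135624) = -1.6953116293
Term 2 = 0.0600 * 25.6600 * 0.8869204367 * 0.5334774946 = 0.7284649616
Term 3 = 0 (no dividend yield, q = 0)
Theta = -1.6953116293 + (0.7284649616) + (0.0000000000) = -0.966847


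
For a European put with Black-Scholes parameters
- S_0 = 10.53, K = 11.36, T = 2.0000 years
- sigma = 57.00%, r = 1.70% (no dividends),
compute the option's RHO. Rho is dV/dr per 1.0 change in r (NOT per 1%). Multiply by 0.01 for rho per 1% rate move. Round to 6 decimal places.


Answer: Rho = -14.833061

Derivation:
d1 = 0.3511094222; d2 = -0.4549923083
phi(d1) = 0.3750944394; exp(-qT) = 1.0000000000; exp(-rT) = 0.9665715046
N(-d2) = 0.6754426138
Rho = -K*T*exp(-rT)*N(-d2) = -11.3600 * 2.0000 * 0.9665715046 * 0.6754426138 = -14.833061


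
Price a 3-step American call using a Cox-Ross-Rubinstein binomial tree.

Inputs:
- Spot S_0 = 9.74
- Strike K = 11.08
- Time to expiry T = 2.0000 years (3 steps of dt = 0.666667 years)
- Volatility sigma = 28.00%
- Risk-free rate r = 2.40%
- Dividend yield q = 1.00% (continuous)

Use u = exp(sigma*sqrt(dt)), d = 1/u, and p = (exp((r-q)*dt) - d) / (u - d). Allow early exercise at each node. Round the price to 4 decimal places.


dt = T/N = 0.666667
u = exp(sigma*sqrt(dt)) = 1.256863; d = 1/u = 0.795632
p = (exp((r-q)*dt) - d) / (u - d) = 0.463423
Discount per step: exp(-r*dt) = 0.984127
Stock lattice S(k, i) with i counting down-moves:
  k=0: S(0,0) = 9.7400
  k=1: S(1,0) = 12.2418; S(1,1) = 7.7495
  k=2: S(2,0) = 15.3863; S(2,1) = 9.7400; S(2,2) = 6.1657
  k=3: S(3,0) = 19.3385; S(3,1) = 12.2418; S(3,2) = 7.7495; S(3,3) = 4.9056
Terminal payoffs V(N, i) = max(S_T - K, 0):
  V(3,0) = 8.258506; V(3,1) = 1.161847; V(3,2) = 0.000000; V(3,3) = 0.000000
Backward induction: V(k, i) = exp(-r*dt) * [p * V(k+1, i) + (1-p) * V(k+1, i+1)]; then take max(V_cont, immediate exercise) for American.
  V(2,0) = exp(-r*dt) * [p*8.258506 + (1-p)*1.161847] = 4.379961; exercise = 4.306326; V(2,0) = max -> 4.379961
  V(2,1) = exp(-r*dt) * [p*1.161847 + (1-p)*0.000000] = 0.529881; exercise = 0.000000; V(2,1) = max -> 0.529881
  V(2,2) = exp(-r*dt) * [p*0.000000 + (1-p)*0.000000] = 0.000000; exercise = 0.000000; V(2,2) = max -> 0.000000
  V(1,0) = exp(-r*dt) * [p*4.379961 + (1-p)*0.529881] = 2.277367; exercise = 1.161847; V(1,0) = max -> 2.277367
  V(1,1) = exp(-r*dt) * [p*0.529881 + (1-p)*0.000000] = 0.241661; exercise = 0.000000; V(1,1) = max -> 0.241661
  V(0,0) = exp(-r*dt) * [p*2.277367 + (1-p)*0.241661] = 1.166245; exercise = 0.000000; V(0,0) = max -> 1.166245

Answer: Price = V(0,0) = 1.1662


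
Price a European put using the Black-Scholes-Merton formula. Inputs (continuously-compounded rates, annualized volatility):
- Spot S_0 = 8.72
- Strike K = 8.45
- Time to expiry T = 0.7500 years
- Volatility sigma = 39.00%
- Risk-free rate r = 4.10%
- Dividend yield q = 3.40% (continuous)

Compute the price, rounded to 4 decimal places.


d1 = (ln(S/K) + (r - q + 0.5*sigma^2) * T) / (sigma * sqrt(T)) = 0.27754352
d2 = d1 - sigma * sqrt(T) = -0.06020639
exp(-rT) = 0.96971797; exp(-qT) = 0.97482238
P = K * exp(-rT) * N(-d2) - S_0 * exp(-qT) * N(-d1)
N(-d1) = 0.39068140; N(-d2) = 0.52400437
P = 8.4500 * 0.96971797 * 0.52400437 - 8.7200 * 0.97482238 * 0.39068140 = 0.9728

Answer: Price = 0.9728


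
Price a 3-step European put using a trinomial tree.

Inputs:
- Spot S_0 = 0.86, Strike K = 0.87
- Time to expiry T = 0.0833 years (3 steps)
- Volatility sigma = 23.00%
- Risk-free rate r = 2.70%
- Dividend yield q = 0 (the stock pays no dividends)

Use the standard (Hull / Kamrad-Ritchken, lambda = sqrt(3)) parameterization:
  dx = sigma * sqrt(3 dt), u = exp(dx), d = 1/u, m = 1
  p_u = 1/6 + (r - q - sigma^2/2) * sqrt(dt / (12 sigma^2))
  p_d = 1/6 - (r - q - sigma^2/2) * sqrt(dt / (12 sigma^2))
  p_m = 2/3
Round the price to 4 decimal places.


dt = T/N = 0.027767; dx = sigma*sqrt(3*dt) = 0.066382
u = exp(dx) = 1.068635; d = 1/u = 0.935773
p_u = 0.166782, p_m = 0.666667, p_d = 0.166552
Discount per step: exp(-r*dt) = 0.999251
Stock lattice S(k, j) with j the centered position index:
  k=0: S(0,+0) = 0.8600
  k=1: S(1,-1) = 0.8048; S(1,+0) = 0.8600; S(1,+1) = 0.9190
  k=2: S(2,-2) = 0.7531; S(2,-1) = 0.8048; S(2,+0) = 0.8600; S(2,+1) = 0.9190; S(2,+2) = 0.9821
  k=3: S(3,-3) = 0.7047; S(3,-2) = 0.7531; S(3,-1) = 0.8048; S(3,+0) = 0.8600; S(3,+1) = 0.9190; S(3,+2) = 0.9821; S(3,+3) = 1.0495
Terminal payoffs V(N, j) = max(K - S_T, 0):
  V(3,-3) = 0.165290; V(3,-2) = 0.116922; V(3,-1) = 0.065235; V(3,+0) = 0.010000; V(3,+1) = 0.000000; V(3,+2) = 0.000000; V(3,+3) = 0.000000
Backward induction: V(k, j) = exp(-r*dt) * [p_u * V(k+1, j+1) + p_m * V(k+1, j) + p_d * V(k+1, j-1)]
  V(2,-2) = exp(-r*dt) * [p_u*0.065235 + p_m*0.116922 + p_d*0.165290] = 0.116270
  V(2,-1) = exp(-r*dt) * [p_u*0.010000 + p_m*0.065235 + p_d*0.116922] = 0.064583
  V(2,+0) = exp(-r*dt) * [p_u*0.000000 + p_m*0.010000 + p_d*0.065235] = 0.017519
  V(2,+1) = exp(-r*dt) * [p_u*0.000000 + p_m*0.000000 + p_d*0.010000] = 0.001664
  V(2,+2) = exp(-r*dt) * [p_u*0.000000 + p_m*0.000000 + p_d*0.000000] = 0.000000
  V(1,-1) = exp(-r*dt) * [p_u*0.017519 + p_m*0.064583 + p_d*0.116270] = 0.065293
  V(1,+0) = exp(-r*dt) * [p_u*0.001664 + p_m*0.017519 + p_d*0.064583] = 0.022696
  V(1,+1) = exp(-r*dt) * [p_u*0.000000 + p_m*0.001664 + p_d*0.017519] = 0.004024
  V(0,+0) = exp(-r*dt) * [p_u*0.004024 + p_m*0.022696 + p_d*0.065293] = 0.026656

Answer: Price = V(0,0) = 0.0267


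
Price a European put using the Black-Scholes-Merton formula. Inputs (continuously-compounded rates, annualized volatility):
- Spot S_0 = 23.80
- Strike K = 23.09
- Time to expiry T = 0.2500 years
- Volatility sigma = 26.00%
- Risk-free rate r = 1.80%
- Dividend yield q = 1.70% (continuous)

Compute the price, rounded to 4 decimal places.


Answer: Price = 0.8866

Derivation:
d1 = (ln(S/K) + (r - q + 0.5*sigma^2) * T) / (sigma * sqrt(T)) = 0.29989198
d2 = d1 - sigma * sqrt(T) = 0.16989198
exp(-rT) = 0.99551011; exp(-qT) = 0.99575902
P = K * exp(-rT) * N(-d2) - S_0 * exp(-qT) * N(-d1)
N(-d1) = 0.38212978; N(-d2) = 0.43254754
P = 23.0900 * 0.99551011 * 0.43254754 - 23.8000 * 0.99575902 * 0.38212978 = 0.8866


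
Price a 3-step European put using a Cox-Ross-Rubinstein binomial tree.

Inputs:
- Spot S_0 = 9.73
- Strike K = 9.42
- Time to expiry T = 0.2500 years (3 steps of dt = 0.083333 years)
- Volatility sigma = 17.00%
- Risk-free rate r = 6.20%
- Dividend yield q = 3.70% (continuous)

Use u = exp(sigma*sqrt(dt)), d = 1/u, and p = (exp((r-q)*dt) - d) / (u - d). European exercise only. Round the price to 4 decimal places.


dt = T/N = 0.083333
u = exp(sigma*sqrt(dt)) = 1.050299; d = 1/u = 0.952110
p = (exp((r-q)*dt) - d) / (u - d) = 0.508973
Discount per step: exp(-r*dt) = 0.994847
Stock lattice S(k, i) with i counting down-moves:
  k=0: S(0,0) = 9.7300
  k=1: S(1,0) = 10.2194; S(1,1) = 9.2640
  k=2: S(2,0) = 10.7334; S(2,1) = 9.7300; S(2,2) = 8.8204
  k=3: S(3,0) = 11.2733; S(3,1) = 10.2194; S(3,2) = 9.2640; S(3,3) = 8.3980
Terminal payoffs V(N, i) = max(K - S_T, 0):
  V(3,0) = 0.000000; V(3,1) = 0.000000; V(3,2) = 0.155970; V(3,3) = 1.022034
Backward induction: V(k, i) = exp(-r*dt) * [p * V(k+1, i) + (1-p) * V(k+1, i+1)].
  V(2,0) = exp(-r*dt) * [p*0.000000 + (1-p)*0.000000] = 0.000000
  V(2,1) = exp(-r*dt) * [p*0.000000 + (1-p)*0.155970] = 0.076191
  V(2,2) = exp(-r*dt) * [p*0.155970 + (1-p)*1.022034] = 0.578235
  V(1,0) = exp(-r*dt) * [p*0.000000 + (1-p)*0.076191] = 0.037219
  V(1,1) = exp(-r*dt) * [p*0.076191 + (1-p)*0.578235] = 0.321045
  V(0,0) = exp(-r*dt) * [p*0.037219 + (1-p)*0.321045] = 0.175675

Answer: Price = V(0,0) = 0.1757


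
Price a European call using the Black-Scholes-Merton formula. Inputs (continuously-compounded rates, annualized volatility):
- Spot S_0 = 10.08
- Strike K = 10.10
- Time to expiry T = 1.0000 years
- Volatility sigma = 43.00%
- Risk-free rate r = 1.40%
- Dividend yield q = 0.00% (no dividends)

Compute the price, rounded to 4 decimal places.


d1 = (ln(S/K) + (r - q + 0.5*sigma^2) * T) / (sigma * sqrt(T)) = 0.24294846
d2 = d1 - sigma * sqrt(T) = -0.18705154
exp(-rT) = 0.98609754; exp(-qT) = 1.00000000
C = S_0 * exp(-qT) * N(d1) - K * exp(-rT) * N(d2)
N(d1) = 0.59597734; N(d2) = 0.42581011
C = 10.0800 * 1.00000000 * 0.59597734 - 10.1000 * 0.98609754 * 0.42581011 = 1.7666

Answer: Price = 1.7666


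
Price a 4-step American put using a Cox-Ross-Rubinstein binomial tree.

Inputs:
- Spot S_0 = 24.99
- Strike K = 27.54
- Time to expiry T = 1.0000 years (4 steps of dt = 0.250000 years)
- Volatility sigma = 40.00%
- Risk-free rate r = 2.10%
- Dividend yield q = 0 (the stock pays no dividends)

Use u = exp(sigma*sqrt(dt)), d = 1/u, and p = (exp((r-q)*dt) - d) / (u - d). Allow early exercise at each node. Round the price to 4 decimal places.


dt = T/N = 0.250000
u = exp(sigma*sqrt(dt)) = 1.221403; d = 1/u = 0.818731
p = (exp((r-q)*dt) - d) / (u - d) = 0.463238
Discount per step: exp(-r*dt) = 0.994764
Stock lattice S(k, i) with i counting down-moves:
  k=0: S(0,0) = 24.9900
  k=1: S(1,0) = 30.5229; S(1,1) = 20.4601
  k=2: S(2,0) = 37.2807; S(2,1) = 24.9900; S(2,2) = 16.7513
  k=3: S(3,0) = 45.5347; S(3,1) = 30.5229; S(3,2) = 20.4601; S(3,3) = 13.7148
  k=4: S(4,0) = 55.6163; S(4,1) = 37.2807; S(4,2) = 24.9900; S(4,3) = 16.7513; S(4,4) = 11.2287
Terminal payoffs V(N, i) = max(K - S_T, 0):
  V(4,0) = 0.000000; V(4,1) = 0.000000; V(4,2) = 2.550000; V(4,3) = 10.788702; V(4,4) = 16.311269
Backward induction: V(k, i) = exp(-r*dt) * [p * V(k+1, i) + (1-p) * V(k+1, i+1)]; then take max(V_cont, immediate exercise) for American.
  V(3,0) = exp(-r*dt) * [p*0.000000 + (1-p)*0.000000] = 0.000000; exercise = 0.000000; V(3,0) = max -> 0.000000
  V(3,1) = exp(-r*dt) * [p*0.000000 + (1-p)*2.550000] = 1.361576; exercise = 0.000000; V(3,1) = max -> 1.361576
  V(3,2) = exp(-r*dt) * [p*2.550000 + (1-p)*10.788702] = 6.935712; exercise = 7.079918; V(3,2) = max -> 7.079918
  V(3,3) = exp(-r*dt) * [p*10.788702 + (1-p)*16.311269] = 13.680991; exercise = 13.825197; V(3,3) = max -> 13.825197
  V(2,0) = exp(-r*dt) * [p*0.000000 + (1-p)*1.361576] = 0.727015; exercise = 0.000000; V(2,0) = max -> 0.727015
  V(2,1) = exp(-r*dt) * [p*1.361576 + (1-p)*7.079918] = 4.407762; exercise = 2.550000; V(2,1) = max -> 4.407762
  V(2,2) = exp(-r*dt) * [p*7.079918 + (1-p)*13.825197] = 10.644496; exercise = 10.788702; V(2,2) = max -> 10.788702
  V(1,0) = exp(-r*dt) * [p*0.727015 + (1-p)*4.407762] = 2.688547; exercise = 0.000000; V(1,0) = max -> 2.688547
  V(1,1) = exp(-r*dt) * [p*4.407762 + (1-p)*10.788702] = 7.791792; exercise = 7.079918; V(1,1) = max -> 7.791792
  V(0,0) = exp(-r*dt) * [p*2.688547 + (1-p)*7.791792] = 5.399353; exercise = 2.550000; V(0,0) = max -> 5.399353

Answer: Price = V(0,0) = 5.3994


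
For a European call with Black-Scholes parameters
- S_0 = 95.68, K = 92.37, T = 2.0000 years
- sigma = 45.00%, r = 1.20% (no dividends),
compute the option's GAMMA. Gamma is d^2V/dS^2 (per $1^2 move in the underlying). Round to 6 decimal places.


Answer: Gamma = 0.006021

Derivation:
d1 = 0.4112329386; d2 = -0.2251631644
phi(d1) = 0.3665960207; exp(-qT) = 1.0000000000; exp(-rT) = 0.9762857098
Gamma = exp(-qT) * phi(d1) / (S * sigma * sqrt(T)) = 1.0000000000 * 0.3665960207 / (95.6800 * 0.4500 * 1.4142135624) = 0.006021


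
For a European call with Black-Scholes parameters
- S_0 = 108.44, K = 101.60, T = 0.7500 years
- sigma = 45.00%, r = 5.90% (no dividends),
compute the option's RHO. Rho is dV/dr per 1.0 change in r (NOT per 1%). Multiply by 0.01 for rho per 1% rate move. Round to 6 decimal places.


d1 = 0.4755852008; d2 = 0.0858737691
phi(d1) = 0.3562832655; exp(-qT) = 1.0000000000; exp(-rT) = 0.9567147489
N(d2) = 0.5342166181
Rho = K*T*exp(-rT)*N(d2) = 101.6000 * 0.7500 * 0.9567147489 * 0.5342166181 = 38.945280

Answer: Rho = 38.945280


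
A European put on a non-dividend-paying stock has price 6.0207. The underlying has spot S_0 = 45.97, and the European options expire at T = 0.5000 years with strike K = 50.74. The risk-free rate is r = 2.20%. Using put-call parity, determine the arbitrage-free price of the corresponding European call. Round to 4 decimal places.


Answer: Call price = 1.8058

Derivation:
Put-call parity: C - P = S_0 * exp(-qT) - K * exp(-rT).
S_0 * exp(-qT) = 45.9700 * 1.00000000 = 45.97000000
K * exp(-rT) = 50.7400 * 0.98906028 = 50.18491855
C = P + S*exp(-qT) - K*exp(-rT)
C = 6.0207 + 45.97000000 - 50.18491855 = 1.8058


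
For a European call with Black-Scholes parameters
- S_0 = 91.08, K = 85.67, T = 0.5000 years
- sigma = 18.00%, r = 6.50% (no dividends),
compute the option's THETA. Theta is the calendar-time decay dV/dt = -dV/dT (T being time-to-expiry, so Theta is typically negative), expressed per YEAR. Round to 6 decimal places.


Answer: Theta = -7.398012

Derivation:
d1 = 0.8000955280; d2 = 0.6728163074
phi(d1) = 0.2896694134; exp(-qT) = 1.0000000000; exp(-rT) = 0.9680224498
Theta = -S*exp(-qT)*phi(d1)*sigma/(2*sqrt(T)) - r*K*exp(-rT)*N(d2) + q*S*exp(-qT)*N(d1)
N(d1) = 0.7881722740; N(d2) = 0.7494679191; sqrt(T) = 0.7071067812
Term 1 = -91.0800 * 1.0000000000 * 0.2896694134 * 0.1800 / (2 * 0.7071067812) = -3.3580191545
Term 2 = -0.0650 * 85.6700 * 0.9680224498 * 0.7494679191 = -4.0399928874
Term 3 = 0 (no dividend yield, q = 0)
Theta = -3.3580191545 + (-4.0399928874) + (0.0000000000) = -7.398012


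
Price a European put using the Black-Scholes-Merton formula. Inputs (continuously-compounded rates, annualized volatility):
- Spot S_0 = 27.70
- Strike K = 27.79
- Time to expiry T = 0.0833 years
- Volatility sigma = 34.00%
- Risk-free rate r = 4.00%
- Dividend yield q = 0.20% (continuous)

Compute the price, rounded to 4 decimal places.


d1 = (ln(S/K) + (r - q + 0.5*sigma^2) * T) / (sigma * sqrt(T)) = 0.04826570
d2 = d1 - sigma * sqrt(T) = -0.04986421
exp(-rT) = 0.99667354; exp(-qT) = 0.99983341
P = K * exp(-rT) * N(-d2) - S_0 * exp(-qT) * N(-d1)
N(-d1) = 0.48075224; N(-d2) = 0.51988470
P = 27.7900 * 0.99667354 * 0.51988470 - 27.7000 * 0.99983341 * 0.48075224 = 1.0849

Answer: Price = 1.0849


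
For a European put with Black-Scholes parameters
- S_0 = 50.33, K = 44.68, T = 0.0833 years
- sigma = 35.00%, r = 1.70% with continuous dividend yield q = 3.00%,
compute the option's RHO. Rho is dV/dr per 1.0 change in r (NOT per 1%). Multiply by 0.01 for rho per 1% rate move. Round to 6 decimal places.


d1 = 1.2185640350; d2 = 1.1175479472
phi(d1) = 0.1898753097; exp(-qT) = 0.9975041199; exp(-rT) = 0.9985849022
N(-d2) = 0.1318800554
Rho = -K*T*exp(-rT)*N(-d2) = -44.6800 * 0.0833 * 0.9985849022 * 0.1318800554 = -0.490142

Answer: Rho = -0.490142


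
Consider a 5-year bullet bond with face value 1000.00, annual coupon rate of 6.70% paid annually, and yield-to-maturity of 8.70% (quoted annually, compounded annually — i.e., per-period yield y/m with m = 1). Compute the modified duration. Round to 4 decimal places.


Coupon per period c = face * coupon_rate / m = 67.000000
Periods per year m = 1; per-period yield y/m = 0.087000
Number of cashflows N = 5
Cashflows (t years, CF_t, discount factor 1/(1+y/m)^(m*t), PV):
  t = 1.0000: CF_t = 67.000000, DF = 0.919963, PV = 61.637534
  t = 2.0000: CF_t = 67.000000, DF = 0.846332, PV = 56.704264
  t = 3.0000: CF_t = 67.000000, DF = 0.778595, PV = 52.165836
  t = 4.0000: CF_t = 67.000000, DF = 0.716278, PV = 47.990649
  t = 5.0000: CF_t = 1067.000000, DF = 0.658950, PV = 703.099354
Price P = sum_t PV_t = 921.597637
First compute Macaulay numerator sum_t t * PV_t:
  t * PV_t at t = 1.0000: 61.637534
  t * PV_t at t = 2.0000: 113.408527
  t * PV_t at t = 3.0000: 156.497508
  t * PV_t at t = 4.0000: 191.962597
  t * PV_t at t = 5.0000: 3515.496771
Macaulay duration D = 4039.002937 / 921.597637 = 4.382610
Modified duration = D / (1 + y/m) = 4.382610 / (1 + 0.087000) = 4.031840

Answer: Modified duration = 4.0318


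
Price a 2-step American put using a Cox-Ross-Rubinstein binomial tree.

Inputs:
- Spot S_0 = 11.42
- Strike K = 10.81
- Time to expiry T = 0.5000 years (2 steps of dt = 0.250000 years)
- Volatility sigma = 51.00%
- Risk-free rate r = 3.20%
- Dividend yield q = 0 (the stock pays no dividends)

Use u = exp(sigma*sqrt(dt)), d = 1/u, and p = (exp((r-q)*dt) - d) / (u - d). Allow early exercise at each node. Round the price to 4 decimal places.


dt = T/N = 0.250000
u = exp(sigma*sqrt(dt)) = 1.290462; d = 1/u = 0.774916
p = (exp((r-q)*dt) - d) / (u - d) = 0.452173
Discount per step: exp(-r*dt) = 0.992032
Stock lattice S(k, i) with i counting down-moves:
  k=0: S(0,0) = 11.4200
  k=1: S(1,0) = 14.7371; S(1,1) = 8.8495
  k=2: S(2,0) = 19.0176; S(2,1) = 11.4200; S(2,2) = 6.8577
Terminal payoffs V(N, i) = max(K - S_T, 0):
  V(2,0) = 0.000000; V(2,1) = 0.000000; V(2,2) = 3.952340
Backward induction: V(k, i) = exp(-r*dt) * [p * V(k+1, i) + (1-p) * V(k+1, i+1)]; then take max(V_cont, immediate exercise) for American.
  V(1,0) = exp(-r*dt) * [p*0.000000 + (1-p)*0.000000] = 0.000000; exercise = 0.000000; V(1,0) = max -> 0.000000
  V(1,1) = exp(-r*dt) * [p*0.000000 + (1-p)*3.952340] = 2.147946; exercise = 1.960454; V(1,1) = max -> 2.147946
  V(0,0) = exp(-r*dt) * [p*0.000000 + (1-p)*2.147946] = 1.167327; exercise = 0.000000; V(0,0) = max -> 1.167327

Answer: Price = V(0,0) = 1.1673


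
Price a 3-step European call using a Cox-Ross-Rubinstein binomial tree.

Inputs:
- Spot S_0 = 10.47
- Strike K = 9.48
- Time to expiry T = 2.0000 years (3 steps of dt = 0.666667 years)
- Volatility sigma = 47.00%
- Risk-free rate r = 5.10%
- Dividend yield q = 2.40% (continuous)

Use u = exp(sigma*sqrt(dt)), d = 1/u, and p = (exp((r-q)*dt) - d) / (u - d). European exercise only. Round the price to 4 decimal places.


Answer: Price = V(0,0) = 3.3494

Derivation:
dt = T/N = 0.666667
u = exp(sigma*sqrt(dt)) = 1.467783; d = 1/u = 0.681299
p = (exp((r-q)*dt) - d) / (u - d) = 0.428316
Discount per step: exp(-r*dt) = 0.966572
Stock lattice S(k, i) with i counting down-moves:
  k=0: S(0,0) = 10.4700
  k=1: S(1,0) = 15.3677; S(1,1) = 7.1332
  k=2: S(2,0) = 22.5564; S(2,1) = 10.4700; S(2,2) = 4.8598
  k=3: S(3,0) = 33.1080; S(3,1) = 15.3677; S(3,2) = 7.1332; S(3,3) = 3.3110
Terminal payoffs V(N, i) = max(S_T - K, 0):
  V(3,0) = 23.627975; V(3,1) = 5.887693; V(3,2) = 0.000000; V(3,3) = 0.000000
Backward induction: V(k, i) = exp(-r*dt) * [p * V(k+1, i) + (1-p) * V(k+1, i+1)].
  V(2,0) = exp(-r*dt) * [p*23.627975 + (1-p)*5.887693] = 13.035315
  V(2,1) = exp(-r*dt) * [p*5.887693 + (1-p)*0.000000] = 2.437492
  V(2,2) = exp(-r*dt) * [p*0.000000 + (1-p)*0.000000] = 0.000000
  V(1,0) = exp(-r*dt) * [p*13.035315 + (1-p)*2.437492] = 6.743487
  V(1,1) = exp(-r*dt) * [p*2.437492 + (1-p)*0.000000] = 1.009117
  V(0,0) = exp(-r*dt) * [p*6.743487 + (1-p)*1.009117] = 3.349401


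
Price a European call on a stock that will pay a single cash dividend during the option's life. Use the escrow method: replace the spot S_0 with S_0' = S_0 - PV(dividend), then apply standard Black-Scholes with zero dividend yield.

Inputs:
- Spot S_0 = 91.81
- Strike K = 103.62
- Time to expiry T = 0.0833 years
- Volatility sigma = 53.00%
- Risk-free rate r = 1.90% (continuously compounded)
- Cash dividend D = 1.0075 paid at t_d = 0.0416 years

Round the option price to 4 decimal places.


Answer: Price = 1.6194

Derivation:
PV(D) = D * exp(-r * t_d) = 1.0075 * 0.99920991 = 1.00670399
S_0' = S_0 - PV(D) = 91.8100 - 1.00670399 = 90.80329601
d1 = (ln(S_0'/K) + (r + sigma^2/2)*T) / (sigma*sqrt(T)) = -0.77632706
d2 = d1 - sigma*sqrt(T) = -0.92929428
exp(-rT) = 0.99841855
N(d1) = 0.21877795; N(d2) = 0.17636830
C = S_0' * N(d1) - K * exp(-rT) * N(d2) = 90.80329601 * 0.21877795 - 103.6200 * 0.99841855 * 0.17636830 = 1.6194


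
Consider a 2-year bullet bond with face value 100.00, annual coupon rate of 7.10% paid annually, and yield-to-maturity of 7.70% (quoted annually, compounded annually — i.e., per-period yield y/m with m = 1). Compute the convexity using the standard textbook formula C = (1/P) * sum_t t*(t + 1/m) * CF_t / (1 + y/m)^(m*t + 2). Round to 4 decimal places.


Answer: Convexity = 4.9429

Derivation:
Coupon per period c = face * coupon_rate / m = 7.100000
Periods per year m = 1; per-period yield y/m = 0.077000
Number of cashflows N = 2
Cashflows (t years, CF_t, discount factor 1/(1+y/m)^(m*t), PV):
  t = 1.0000: CF_t = 7.100000, DF = 0.928505, PV = 6.592386
  t = 2.0000: CF_t = 107.100000, DF = 0.862122, PV = 92.333238
Price P = sum_t PV_t = 98.925624
Convexity numerator sum_t t*(t + 1/m) * CF_t / (1+y/m)^(m*t + 2):
  t = 1.0000: term = 11.366879
  t = 2.0000: term = 477.614945
Convexity = (1/P) * sum = 488.981824 / 98.925624 = 4.942924


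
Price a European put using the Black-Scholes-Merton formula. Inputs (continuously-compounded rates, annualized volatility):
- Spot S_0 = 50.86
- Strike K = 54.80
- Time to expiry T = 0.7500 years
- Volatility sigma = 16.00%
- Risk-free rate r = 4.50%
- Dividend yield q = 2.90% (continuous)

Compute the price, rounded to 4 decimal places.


Answer: Price = 4.7297

Derivation:
d1 = (ln(S/K) + (r - q + 0.5*sigma^2) * T) / (sigma * sqrt(T)) = -0.38259150
d2 = d1 - sigma * sqrt(T) = -0.52115557
exp(-rT) = 0.96681318; exp(-qT) = 0.97848483
P = K * exp(-rT) * N(-d2) - S_0 * exp(-qT) * N(-d1)
N(-d1) = 0.64898866; N(-d2) = 0.69887080
P = 54.8000 * 0.96681318 * 0.69887080 - 50.8600 * 0.97848483 * 0.64898866 = 4.7297


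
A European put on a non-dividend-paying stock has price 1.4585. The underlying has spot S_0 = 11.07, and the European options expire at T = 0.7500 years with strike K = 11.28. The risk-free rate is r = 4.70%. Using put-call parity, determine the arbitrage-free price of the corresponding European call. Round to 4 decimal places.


Answer: Call price = 1.6392

Derivation:
Put-call parity: C - P = S_0 * exp(-qT) - K * exp(-rT).
S_0 * exp(-qT) = 11.0700 * 1.00000000 = 11.07000000
K * exp(-rT) = 11.2800 * 0.96536405 = 10.88930643
C = P + S*exp(-qT) - K*exp(-rT)
C = 1.4585 + 11.07000000 - 10.88930643 = 1.6392


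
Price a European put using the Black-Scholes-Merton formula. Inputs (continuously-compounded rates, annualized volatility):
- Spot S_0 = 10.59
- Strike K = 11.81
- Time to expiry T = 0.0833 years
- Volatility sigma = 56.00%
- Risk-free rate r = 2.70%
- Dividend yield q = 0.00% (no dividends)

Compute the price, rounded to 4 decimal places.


d1 = (ln(S/K) + (r - q + 0.5*sigma^2) * T) / (sigma * sqrt(T)) = -0.57989483
d2 = d1 - sigma * sqrt(T) = -0.74152057
exp(-rT) = 0.99775343; exp(-qT) = 1.00000000
P = K * exp(-rT) * N(-d2) - S_0 * exp(-qT) * N(-d1)
N(-d1) = 0.71900723; N(-d2) = 0.77081107
P = 11.8100 * 0.99775343 * 0.77081107 - 10.5900 * 1.00000000 * 0.71900723 = 1.4685

Answer: Price = 1.4685


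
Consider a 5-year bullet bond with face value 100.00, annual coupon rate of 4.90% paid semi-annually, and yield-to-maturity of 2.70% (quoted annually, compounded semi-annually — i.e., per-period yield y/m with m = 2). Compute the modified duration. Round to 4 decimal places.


Coupon per period c = face * coupon_rate / m = 2.450000
Periods per year m = 2; per-period yield y/m = 0.013500
Number of cashflows N = 10
Cashflows (t years, CF_t, discount factor 1/(1+y/m)^(m*t), PV):
  t = 0.5000: CF_t = 2.450000, DF = 0.986680, PV = 2.417366
  t = 1.0000: CF_t = 2.450000, DF = 0.973537, PV = 2.385166
  t = 1.5000: CF_t = 2.450000, DF = 0.960569, PV = 2.353395
  t = 2.0000: CF_t = 2.450000, DF = 0.947774, PV = 2.322047
  t = 2.5000: CF_t = 2.450000, DF = 0.935150, PV = 2.291117
  t = 3.0000: CF_t = 2.450000, DF = 0.922694, PV = 2.260599
  t = 3.5000: CF_t = 2.450000, DF = 0.910403, PV = 2.230488
  t = 4.0000: CF_t = 2.450000, DF = 0.898276, PV = 2.200777
  t = 4.5000: CF_t = 2.450000, DF = 0.886311, PV = 2.171462
  t = 5.0000: CF_t = 102.450000, DF = 0.874505, PV = 89.593073
Price P = sum_t PV_t = 110.225490
First compute Macaulay numerator sum_t t * PV_t:
  t * PV_t at t = 0.5000: 1.208683
  t * PV_t at t = 1.0000: 2.385166
  t * PV_t at t = 1.5000: 3.530092
  t * PV_t at t = 2.0000: 4.644095
  t * PV_t at t = 2.5000: 5.727793
  t * PV_t at t = 3.0000: 6.781798
  t * PV_t at t = 3.5000: 7.806707
  t * PV_t at t = 4.0000: 8.803108
  t * PV_t at t = 4.5000: 9.771581
  t * PV_t at t = 5.0000: 447.965364
Macaulay duration D = 498.624387 / 110.225490 = 4.523676
Modified duration = D / (1 + y/m) = 4.523676 / (1 + 0.013500) = 4.463420

Answer: Modified duration = 4.4634


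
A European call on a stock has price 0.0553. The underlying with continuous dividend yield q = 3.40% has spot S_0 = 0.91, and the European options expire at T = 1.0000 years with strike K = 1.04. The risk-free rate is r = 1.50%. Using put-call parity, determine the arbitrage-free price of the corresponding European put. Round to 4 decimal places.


Put-call parity: C - P = S_0 * exp(-qT) - K * exp(-rT).
S_0 * exp(-qT) = 0.9100 * 0.96657150 = 0.87958007
K * exp(-rT) = 1.0400 * 0.98511194 = 1.02451642
P = C - S*exp(-qT) + K*exp(-rT)
P = 0.0553 - 0.87958007 + 1.02451642 = 0.2002

Answer: Put price = 0.2002


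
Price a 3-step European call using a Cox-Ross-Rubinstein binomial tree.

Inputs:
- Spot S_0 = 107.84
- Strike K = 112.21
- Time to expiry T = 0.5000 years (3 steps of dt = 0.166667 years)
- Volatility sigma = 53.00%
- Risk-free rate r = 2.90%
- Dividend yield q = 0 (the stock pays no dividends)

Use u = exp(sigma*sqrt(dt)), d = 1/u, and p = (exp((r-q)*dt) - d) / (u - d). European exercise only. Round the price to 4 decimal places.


Answer: Price = V(0,0) = 16.1465

Derivation:
dt = T/N = 0.166667
u = exp(sigma*sqrt(dt)) = 1.241564; d = 1/u = 0.805436
p = (exp((r-q)*dt) - d) / (u - d) = 0.457226
Discount per step: exp(-r*dt) = 0.995178
Stock lattice S(k, i) with i counting down-moves:
  k=0: S(0,0) = 107.8400
  k=1: S(1,0) = 133.8902; S(1,1) = 86.8582
  k=2: S(2,0) = 166.2332; S(2,1) = 107.8400; S(2,2) = 69.9587
  k=3: S(3,0) = 206.3891; S(3,1) = 133.8902; S(3,2) = 86.8582; S(3,3) = 56.3473
Terminal payoffs V(N, i) = max(S_T - K, 0):
  V(3,0) = 94.179143; V(3,1) = 21.680224; V(3,2) = 0.000000; V(3,3) = 0.000000
Backward induction: V(k, i) = exp(-r*dt) * [p * V(k+1, i) + (1-p) * V(k+1, i+1)].
  V(2,0) = exp(-r*dt) * [p*94.179143 + (1-p)*21.680224] = 54.564275
  V(2,1) = exp(-r*dt) * [p*21.680224 + (1-p)*0.000000] = 9.864974
  V(2,2) = exp(-r*dt) * [p*0.000000 + (1-p)*0.000000] = 0.000000
  V(1,0) = exp(-r*dt) * [p*54.564275 + (1-p)*9.864974] = 30.156563
  V(1,1) = exp(-r*dt) * [p*9.864974 + (1-p)*0.000000] = 4.488778
  V(0,0) = exp(-r*dt) * [p*30.156563 + (1-p)*4.488778] = 16.146536


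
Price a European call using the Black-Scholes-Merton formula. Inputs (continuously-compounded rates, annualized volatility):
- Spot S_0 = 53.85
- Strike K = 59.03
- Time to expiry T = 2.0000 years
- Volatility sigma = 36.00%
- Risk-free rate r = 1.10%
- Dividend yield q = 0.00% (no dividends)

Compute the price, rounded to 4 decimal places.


Answer: Price = 9.3670

Derivation:
d1 = (ln(S/K) + (r - q + 0.5*sigma^2) * T) / (sigma * sqrt(T)) = 0.11737308
d2 = d1 - sigma * sqrt(T) = -0.39174381
exp(-rT) = 0.97824024; exp(-qT) = 1.00000000
C = S_0 * exp(-qT) * N(d1) - K * exp(-rT) * N(d2)
N(d1) = 0.54671779; N(d2) = 0.34762376
C = 53.8500 * 1.00000000 * 0.54671779 - 59.0300 * 0.97824024 * 0.34762376 = 9.3670


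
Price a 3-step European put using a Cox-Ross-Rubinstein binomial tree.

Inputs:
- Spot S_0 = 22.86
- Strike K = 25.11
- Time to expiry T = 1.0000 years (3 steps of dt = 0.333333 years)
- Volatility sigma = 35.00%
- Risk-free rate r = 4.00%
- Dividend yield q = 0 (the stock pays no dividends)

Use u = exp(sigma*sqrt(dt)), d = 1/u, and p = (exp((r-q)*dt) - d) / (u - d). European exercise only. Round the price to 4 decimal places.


dt = T/N = 0.333333
u = exp(sigma*sqrt(dt)) = 1.223937; d = 1/u = 0.817036
p = (exp((r-q)*dt) - d) / (u - d) = 0.482640
Discount per step: exp(-r*dt) = 0.986755
Stock lattice S(k, i) with i counting down-moves:
  k=0: S(0,0) = 22.8600
  k=1: S(1,0) = 27.9792; S(1,1) = 18.6774
  k=2: S(2,0) = 34.2448; S(2,1) = 22.8600; S(2,2) = 15.2601
  k=3: S(3,0) = 41.9134; S(3,1) = 27.9792; S(3,2) = 18.6774; S(3,3) = 12.4681
Terminal payoffs V(N, i) = max(K - S_T, 0):
  V(3,0) = 0.000000; V(3,1) = 0.000000; V(3,2) = 6.432566; V(3,3) = 12.641931
Backward induction: V(k, i) = exp(-r*dt) * [p * V(k+1, i) + (1-p) * V(k+1, i+1)].
  V(2,0) = exp(-r*dt) * [p*0.000000 + (1-p)*0.000000] = 0.000000
  V(2,1) = exp(-r*dt) * [p*0.000000 + (1-p)*6.432566] = 3.283871
  V(2,2) = exp(-r*dt) * [p*6.432566 + (1-p)*12.641931] = 9.517293
  V(1,0) = exp(-r*dt) * [p*0.000000 + (1-p)*3.283871] = 1.676440
  V(1,1) = exp(-r*dt) * [p*3.283871 + (1-p)*9.517293] = 6.422584
  V(0,0) = exp(-r*dt) * [p*1.676440 + (1-p)*6.422584] = 4.077176

Answer: Price = V(0,0) = 4.0772
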